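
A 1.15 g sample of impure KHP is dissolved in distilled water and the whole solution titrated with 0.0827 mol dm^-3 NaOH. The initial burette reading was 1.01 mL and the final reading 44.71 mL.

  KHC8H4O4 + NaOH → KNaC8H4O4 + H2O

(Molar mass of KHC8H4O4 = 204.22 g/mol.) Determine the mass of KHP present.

0.738 g

n(NaOH) = 0.0437 L × 0.0827 mol/L = 3.61 × 10^-3 mol
n(KHC8H4O4) = 3.61 × 10^-3 mol (1:1 ratio)
mass of KHC8H4O4 = 3.61 × 10^-3 × 204.22 g/mol = 0.738 g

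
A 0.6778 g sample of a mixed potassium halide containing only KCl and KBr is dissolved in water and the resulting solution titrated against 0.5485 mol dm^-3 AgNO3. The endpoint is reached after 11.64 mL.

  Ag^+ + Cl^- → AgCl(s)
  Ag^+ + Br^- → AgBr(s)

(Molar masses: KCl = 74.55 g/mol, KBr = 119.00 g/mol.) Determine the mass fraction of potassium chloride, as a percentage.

n(AgNO3) = 0.01164 × 0.5485 = 6.385 × 10^-3 mol
Let x = n(KCl), y = n(KBr).
Titrant: 1x + 1y = 6.385 × 10^-3;  mass: 74.55x + 119.00y = 0.6778
Solving, x = 1.844 × 10^-3 mol, y = 4.541 × 10^-3 mol
mass of KCl = 1.844 × 10^-3 × 74.55 = 0.1375 g
% KCl = 0.1375 / 0.6778 × 100 = 20.28 %

20.28 %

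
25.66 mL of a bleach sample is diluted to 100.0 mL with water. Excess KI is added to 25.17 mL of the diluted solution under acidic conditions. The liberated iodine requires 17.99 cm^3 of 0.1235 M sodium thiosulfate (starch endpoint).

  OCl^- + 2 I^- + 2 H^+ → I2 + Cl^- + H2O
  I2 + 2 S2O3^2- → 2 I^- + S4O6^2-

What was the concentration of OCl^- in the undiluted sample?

0.1720 M

n(S2O3^2-) = 0.01799 × 0.1235 = 2.222 × 10^-3 mol
n(I2) = n(S2O3^2-)/2 = 1.111 × 10^-3 mol
n(OCl^-) in the aliquot = 1.111 × 10^-3 mol (1:1 ratio)
[OCl^-]_dilute = 1.111 × 10^-3 / 0.02517 = 0.04414 mol/L
[OCl^-]_original = 0.04414 × 100.0/25.66 = 0.1720 mol/L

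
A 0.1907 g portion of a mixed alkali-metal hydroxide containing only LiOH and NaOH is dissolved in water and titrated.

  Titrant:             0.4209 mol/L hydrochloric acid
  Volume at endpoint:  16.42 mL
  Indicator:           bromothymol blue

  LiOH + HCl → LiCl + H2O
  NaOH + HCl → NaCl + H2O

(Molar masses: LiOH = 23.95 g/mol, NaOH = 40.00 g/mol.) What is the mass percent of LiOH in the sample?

67.10 %

n(HCl) = 0.01642 × 0.4209 = 6.911 × 10^-3 mol
Let x = n(LiOH), y = n(NaOH).
Titrant: 1x + 1y = 6.911 × 10^-3;  mass: 23.95x + 40.00y = 0.1907
Solving, x = 5.342 × 10^-3 mol, y = 1.569 × 10^-3 mol
mass of LiOH = 5.342 × 10^-3 × 23.95 = 0.1280 g
% LiOH = 0.1280 / 0.1907 × 100 = 67.10 %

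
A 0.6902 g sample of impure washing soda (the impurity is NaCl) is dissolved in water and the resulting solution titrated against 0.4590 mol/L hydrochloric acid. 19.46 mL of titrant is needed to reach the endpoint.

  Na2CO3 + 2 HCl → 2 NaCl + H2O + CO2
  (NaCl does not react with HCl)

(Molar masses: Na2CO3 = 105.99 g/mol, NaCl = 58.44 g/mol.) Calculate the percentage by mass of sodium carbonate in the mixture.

68.58 %

n(HCl) = 0.01946 × 0.4590 = 8.932 × 10^-3 mol
Let x = n(Na2CO3), y = n(NaCl).
Titrant: 2x = 8.932 × 10^-3;  mass: 105.99x + 58.44y = 0.6902
Solving, x = 4.466 × 10^-3 mol, y = 3.710 × 10^-3 mol
mass of Na2CO3 = 4.466 × 10^-3 × 105.99 = 0.4734 g
% Na2CO3 = 0.4734 / 0.6902 × 100 = 68.58 %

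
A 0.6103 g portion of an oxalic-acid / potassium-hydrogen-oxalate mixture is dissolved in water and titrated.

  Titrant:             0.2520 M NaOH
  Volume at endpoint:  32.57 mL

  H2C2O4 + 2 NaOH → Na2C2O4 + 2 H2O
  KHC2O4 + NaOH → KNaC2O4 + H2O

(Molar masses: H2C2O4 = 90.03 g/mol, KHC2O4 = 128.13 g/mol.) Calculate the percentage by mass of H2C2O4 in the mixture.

39.17 %

n(NaOH) = 0.03257 × 0.2520 = 8.208 × 10^-3 mol
Let x = n(H2C2O4), y = n(KHC2O4).
Titrant: 2x + 1y = 8.208 × 10^-3;  mass: 90.03x + 128.13y = 0.6103
Solving, x = 2.655 × 10^-3 mol, y = 2.898 × 10^-3 mol
mass of H2C2O4 = 2.655 × 10^-3 × 90.03 = 0.2390 g
% H2C2O4 = 0.2390 / 0.6103 × 100 = 39.17 %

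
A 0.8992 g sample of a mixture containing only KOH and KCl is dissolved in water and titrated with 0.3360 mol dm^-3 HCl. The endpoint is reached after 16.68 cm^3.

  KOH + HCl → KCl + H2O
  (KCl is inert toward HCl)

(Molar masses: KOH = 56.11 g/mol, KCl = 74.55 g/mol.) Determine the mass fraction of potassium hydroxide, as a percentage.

34.97 %

n(HCl) = 0.01668 × 0.3360 = 5.604 × 10^-3 mol
Let x = n(KOH), y = n(KCl).
Titrant: 1x = 5.604 × 10^-3;  mass: 56.11x + 74.55y = 0.8992
Solving, x = 5.604 × 10^-3 mol, y = 7.843 × 10^-3 mol
mass of KOH = 5.604 × 10^-3 × 56.11 = 0.3145 g
% KOH = 0.3145 / 0.8992 × 100 = 34.97 %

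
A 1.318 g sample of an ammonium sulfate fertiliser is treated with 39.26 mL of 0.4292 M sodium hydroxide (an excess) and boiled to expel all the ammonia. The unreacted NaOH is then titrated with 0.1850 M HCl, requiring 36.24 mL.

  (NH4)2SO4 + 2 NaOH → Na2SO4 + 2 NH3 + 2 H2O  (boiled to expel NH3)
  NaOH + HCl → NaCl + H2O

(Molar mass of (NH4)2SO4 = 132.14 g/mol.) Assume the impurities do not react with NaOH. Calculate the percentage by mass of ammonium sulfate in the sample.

50.86 %

n(NaOH) added = 0.03926 × 0.4292 = 0.01685 mol
n(HCl) used in back-titration = 0.03624 × 0.1850 = 6.704 × 10^-3 mol
n(NaOH) left over = 6.704 × 10^-3 mol (1:1 ratio)
n(NaOH) consumed by analyte = 0.01685 − 6.704 × 10^-3 = 0.01015 mol
From the 1:2 ratio, n((NH4)2SO4) = 1/2 × 0.01015 = 5.073 × 10^-3 mol
mass of (NH4)2SO4 = 5.073 × 10^-3 × 132.14 = 0.6703 g
% (NH4)2SO4 = 0.6703 / 1.318 × 100 = 50.86 %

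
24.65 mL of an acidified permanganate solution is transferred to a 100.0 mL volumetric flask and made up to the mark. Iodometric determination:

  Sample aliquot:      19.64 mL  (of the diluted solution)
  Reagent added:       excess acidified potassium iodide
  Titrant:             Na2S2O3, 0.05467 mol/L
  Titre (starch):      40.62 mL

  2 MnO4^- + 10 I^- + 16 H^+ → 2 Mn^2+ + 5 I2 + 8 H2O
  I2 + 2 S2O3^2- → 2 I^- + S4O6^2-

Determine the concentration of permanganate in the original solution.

0.09174 mol/L

n(S2O3^2-) = 0.04062 × 0.05467 = 2.221 × 10^-3 mol
n(I2) = n(S2O3^2-)/2 = 1.110 × 10^-3 mol
From the 2:5 ratio, n(MnO4^-) in the aliquot = 2/5 × 1.110 × 10^-3 = 4.441 × 10^-4 mol
[MnO4^-]_dilute = 4.441 × 10^-4 / 0.01964 = 0.02261 mol/L
[MnO4^-]_original = 0.02261 × 100.0/24.65 = 0.09174 mol/L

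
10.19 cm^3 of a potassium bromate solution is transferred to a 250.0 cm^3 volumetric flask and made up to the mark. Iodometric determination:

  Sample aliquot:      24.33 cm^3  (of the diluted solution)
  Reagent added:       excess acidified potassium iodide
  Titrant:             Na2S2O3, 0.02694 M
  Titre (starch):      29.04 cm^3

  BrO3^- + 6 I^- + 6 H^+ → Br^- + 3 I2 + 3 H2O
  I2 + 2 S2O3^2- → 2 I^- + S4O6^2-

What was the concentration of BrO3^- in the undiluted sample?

n(S2O3^2-) = 0.02904 × 0.02694 = 7.823 × 10^-4 mol
n(I2) = n(S2O3^2-)/2 = 3.912 × 10^-4 mol
From the 1:3 ratio, n(BrO3^-) in the aliquot = 1/3 × 3.912 × 10^-4 = 1.304 × 10^-4 mol
[BrO3^-]_dilute = 1.304 × 10^-4 / 0.02433 = 0.005359 mol/L
[BrO3^-]_original = 0.005359 × 250.0/10.19 = 0.1315 mol/L

0.1315 M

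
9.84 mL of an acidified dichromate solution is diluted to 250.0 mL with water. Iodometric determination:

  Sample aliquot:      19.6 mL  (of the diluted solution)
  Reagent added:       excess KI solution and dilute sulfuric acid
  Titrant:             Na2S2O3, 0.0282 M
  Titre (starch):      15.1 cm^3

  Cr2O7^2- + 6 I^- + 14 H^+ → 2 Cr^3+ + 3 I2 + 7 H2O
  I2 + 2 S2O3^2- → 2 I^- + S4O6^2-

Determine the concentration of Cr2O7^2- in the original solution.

n(S2O3^2-) = 0.0151 × 0.0282 = 4.26 × 10^-4 mol
n(I2) = n(S2O3^2-)/2 = 2.13 × 10^-4 mol
From the 1:3 ratio, n(Cr2O7^2-) in the aliquot = 1/3 × 2.13 × 10^-4 = 7.10 × 10^-5 mol
[Cr2O7^2-]_dilute = 7.10 × 10^-5 / 0.0196 = 0.00362 mol/L
[Cr2O7^2-]_original = 0.00362 × 250.0/9.84 = 0.0920 mol/L

0.0920 M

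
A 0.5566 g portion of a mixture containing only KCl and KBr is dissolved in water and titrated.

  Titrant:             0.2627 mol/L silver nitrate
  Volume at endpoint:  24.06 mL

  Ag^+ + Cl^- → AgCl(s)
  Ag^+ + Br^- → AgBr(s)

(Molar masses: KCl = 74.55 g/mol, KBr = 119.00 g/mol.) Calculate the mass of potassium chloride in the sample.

0.3280 g

n(AgNO3) = 0.02406 × 0.2627 = 6.321 × 10^-3 mol
Let x = n(KCl), y = n(KBr).
Titrant: 1x + 1y = 6.321 × 10^-3;  mass: 74.55x + 119.00y = 0.5566
Solving, x = 4.399 × 10^-3 mol, y = 1.921 × 10^-3 mol
mass of KCl = 4.399 × 10^-3 × 74.55 = 0.3280 g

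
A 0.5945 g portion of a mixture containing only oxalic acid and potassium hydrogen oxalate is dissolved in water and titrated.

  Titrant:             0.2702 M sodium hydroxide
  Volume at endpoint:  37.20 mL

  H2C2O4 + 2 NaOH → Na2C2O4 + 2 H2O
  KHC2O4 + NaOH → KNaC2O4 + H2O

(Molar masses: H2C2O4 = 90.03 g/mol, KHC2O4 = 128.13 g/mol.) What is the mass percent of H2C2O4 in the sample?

n(NaOH) = 0.03720 × 0.2702 = 0.01005 mol
Let x = n(H2C2O4), y = n(KHC2O4).
Titrant: 2x + 1y = 0.01005;  mass: 90.03x + 128.13y = 0.5945
Solving, x = 4.171 × 10^-3 mol, y = 1.709 × 10^-3 mol
mass of H2C2O4 = 4.171 × 10^-3 × 90.03 = 0.3755 g
% H2C2O4 = 0.3755 / 0.5945 × 100 = 63.17 %

63.17 %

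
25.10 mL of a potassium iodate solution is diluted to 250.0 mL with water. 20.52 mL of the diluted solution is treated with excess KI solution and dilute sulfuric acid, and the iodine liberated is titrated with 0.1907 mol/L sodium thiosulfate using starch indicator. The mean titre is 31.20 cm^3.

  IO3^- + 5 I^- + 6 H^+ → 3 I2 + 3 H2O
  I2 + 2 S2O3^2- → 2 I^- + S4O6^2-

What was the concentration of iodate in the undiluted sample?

n(S2O3^2-) = 0.03120 × 0.1907 = 5.950 × 10^-3 mol
n(I2) = n(S2O3^2-)/2 = 2.975 × 10^-3 mol
From the 1:3 ratio, n(IO3^-) in the aliquot = 1/3 × 2.975 × 10^-3 = 9.916 × 10^-4 mol
[IO3^-]_dilute = 9.916 × 10^-4 / 0.02052 = 0.04833 mol/L
[IO3^-]_original = 0.04833 × 250.0/25.10 = 0.4813 mol/L

0.4813 mol/L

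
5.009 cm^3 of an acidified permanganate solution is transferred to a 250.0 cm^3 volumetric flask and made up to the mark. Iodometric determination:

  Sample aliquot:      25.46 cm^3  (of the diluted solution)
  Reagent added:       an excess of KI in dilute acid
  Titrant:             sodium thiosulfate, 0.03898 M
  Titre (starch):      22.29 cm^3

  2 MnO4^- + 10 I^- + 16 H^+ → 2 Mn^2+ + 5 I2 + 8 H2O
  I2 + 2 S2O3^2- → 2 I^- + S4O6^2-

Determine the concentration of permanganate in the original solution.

0.3407 M

n(S2O3^2-) = 0.02229 × 0.03898 = 8.689 × 10^-4 mol
n(I2) = n(S2O3^2-)/2 = 4.344 × 10^-4 mol
From the 2:5 ratio, n(MnO4^-) in the aliquot = 2/5 × 4.344 × 10^-4 = 1.738 × 10^-4 mol
[MnO4^-]_dilute = 1.738 × 10^-4 / 0.02546 = 0.006825 mol/L
[MnO4^-]_original = 0.006825 × 250.0/5.009 = 0.3407 mol/L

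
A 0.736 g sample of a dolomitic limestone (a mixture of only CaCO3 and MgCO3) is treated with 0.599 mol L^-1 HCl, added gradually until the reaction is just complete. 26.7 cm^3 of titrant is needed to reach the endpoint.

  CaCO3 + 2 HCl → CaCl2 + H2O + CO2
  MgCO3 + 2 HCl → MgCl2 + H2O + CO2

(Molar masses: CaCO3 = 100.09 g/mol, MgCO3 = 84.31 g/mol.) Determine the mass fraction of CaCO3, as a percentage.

53.3 %

n(HCl) = 0.0267 × 0.599 = 0.0160 mol
Let x = n(CaCO3), y = n(MgCO3).
Titrant: 2x + 2y = 0.0160;  mass: 100.09x + 84.31y = 0.736
Solving, x = 3.92 × 10^-3 mol, y = 4.08 × 10^-3 mol
mass of CaCO3 = 3.92 × 10^-3 × 100.09 = 0.392 g
% CaCO3 = 0.392 / 0.736 × 100 = 53.3 %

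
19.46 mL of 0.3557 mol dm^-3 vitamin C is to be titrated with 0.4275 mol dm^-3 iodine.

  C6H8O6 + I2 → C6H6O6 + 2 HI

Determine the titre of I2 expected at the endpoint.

n(C6H8O6) = 0.01946 L × 0.3557 mol/L = 6.922 × 10^-3 mol
n(I2) = 6.922 × 10^-3 mol (1:1 stoichiometry)
V(I2) = 6.922 × 10^-3 mol / 0.4275 mol/L = 0.01619 L = 16.19 mL

16.19 mL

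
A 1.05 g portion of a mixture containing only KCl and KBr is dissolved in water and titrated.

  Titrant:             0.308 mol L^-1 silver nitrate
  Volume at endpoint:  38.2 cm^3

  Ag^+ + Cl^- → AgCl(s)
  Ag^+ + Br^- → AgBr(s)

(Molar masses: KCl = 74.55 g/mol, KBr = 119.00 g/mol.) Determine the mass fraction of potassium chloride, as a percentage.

55.9 %

n(AgNO3) = 0.0382 × 0.308 = 0.0118 mol
Let x = n(KCl), y = n(KBr).
Titrant: 1x + 1y = 0.0118;  mass: 74.55x + 119.00y = 1.05
Solving, x = 7.88 × 10^-3 mol, y = 3.89 × 10^-3 mol
mass of KCl = 7.88 × 10^-3 × 74.55 = 0.587 g
% KCl = 0.587 / 1.05 × 100 = 55.9 %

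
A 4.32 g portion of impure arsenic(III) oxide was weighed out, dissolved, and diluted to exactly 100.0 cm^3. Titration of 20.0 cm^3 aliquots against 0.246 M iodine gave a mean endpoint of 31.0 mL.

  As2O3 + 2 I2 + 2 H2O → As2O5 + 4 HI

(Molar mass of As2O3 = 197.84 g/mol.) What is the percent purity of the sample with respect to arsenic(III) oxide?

n(I2) per titration = 0.0310 × 0.246 = 7.63 × 10^-3 mol
From the 1:2 ratio, n(As2O3) in each aliquot = 1/2 × 7.63 × 10^-3 = 3.81 × 10^-3 mol
n(As2O3) in the whole flask = 3.81 × 10^-3 × 100.0/20.0 = 0.0191 mol
mass of As2O3 = 0.0191 × 197.84 = 3.77 g
% As2O3 = 3.77 / 4.32 × 100 = 87.3 %

87.3 %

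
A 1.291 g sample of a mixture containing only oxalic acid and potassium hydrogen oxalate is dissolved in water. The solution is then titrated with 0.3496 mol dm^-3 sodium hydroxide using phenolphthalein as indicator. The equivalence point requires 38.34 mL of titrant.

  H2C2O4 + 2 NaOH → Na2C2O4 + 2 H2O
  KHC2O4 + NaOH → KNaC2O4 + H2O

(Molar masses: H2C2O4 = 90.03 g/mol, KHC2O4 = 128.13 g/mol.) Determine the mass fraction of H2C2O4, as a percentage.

n(NaOH) = 0.03834 × 0.3496 = 0.01340 mol
Let x = n(H2C2O4), y = n(KHC2O4).
Titrant: 2x + 1y = 0.01340;  mass: 90.03x + 128.13y = 1.291
Solving, x = 2.565 × 10^-3 mol, y = 8.273 × 10^-3 mol
mass of H2C2O4 = 2.565 × 10^-3 × 90.03 = 0.2309 g
% H2C2O4 = 0.2309 / 1.291 × 100 = 17.89 %

17.89 %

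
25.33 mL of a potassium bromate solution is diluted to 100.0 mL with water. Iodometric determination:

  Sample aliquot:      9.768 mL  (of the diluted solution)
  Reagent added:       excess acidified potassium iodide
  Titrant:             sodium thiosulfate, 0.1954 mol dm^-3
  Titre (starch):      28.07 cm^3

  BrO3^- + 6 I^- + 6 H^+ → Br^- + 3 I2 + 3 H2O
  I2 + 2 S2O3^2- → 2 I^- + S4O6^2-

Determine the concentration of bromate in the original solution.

n(S2O3^2-) = 0.02807 × 0.1954 = 5.485 × 10^-3 mol
n(I2) = n(S2O3^2-)/2 = 2.742 × 10^-3 mol
From the 1:3 ratio, n(BrO3^-) in the aliquot = 1/3 × 2.742 × 10^-3 = 9.141 × 10^-4 mol
[BrO3^-]_dilute = 9.141 × 10^-4 / 0.009768 = 0.09359 mol/L
[BrO3^-]_original = 0.09359 × 100.0/25.33 = 0.3695 mol/L

0.3695 mol/L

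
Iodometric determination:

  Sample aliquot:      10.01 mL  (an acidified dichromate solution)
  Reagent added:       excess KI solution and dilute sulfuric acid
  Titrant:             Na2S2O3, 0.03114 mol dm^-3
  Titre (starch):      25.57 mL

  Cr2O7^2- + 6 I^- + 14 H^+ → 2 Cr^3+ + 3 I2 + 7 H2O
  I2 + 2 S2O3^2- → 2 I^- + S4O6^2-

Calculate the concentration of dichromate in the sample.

0.01326 mol/L

n(S2O3^2-) = 0.02557 × 0.03114 = 7.962 × 10^-4 mol
n(I2) = n(S2O3^2-)/2 = 3.981 × 10^-4 mol
From the 1:3 ratio, n(Cr2O7^2-) in the aliquot = 1/3 × 3.981 × 10^-4 = 1.327 × 10^-4 mol
[Cr2O7^2-] = 1.327 × 10^-4 / 0.01001 = 0.01326 mol/L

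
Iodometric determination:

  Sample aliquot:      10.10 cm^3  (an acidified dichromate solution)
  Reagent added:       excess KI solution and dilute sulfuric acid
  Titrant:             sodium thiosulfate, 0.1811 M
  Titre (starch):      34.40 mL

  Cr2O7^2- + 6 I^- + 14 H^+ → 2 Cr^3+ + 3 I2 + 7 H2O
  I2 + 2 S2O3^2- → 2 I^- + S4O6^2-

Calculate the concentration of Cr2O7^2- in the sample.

n(S2O3^2-) = 0.03440 × 0.1811 = 6.230 × 10^-3 mol
n(I2) = n(S2O3^2-)/2 = 3.115 × 10^-3 mol
From the 1:3 ratio, n(Cr2O7^2-) in the aliquot = 1/3 × 3.115 × 10^-3 = 1.038 × 10^-3 mol
[Cr2O7^2-] = 1.038 × 10^-3 / 0.01010 = 0.1028 mol/L

0.1028 M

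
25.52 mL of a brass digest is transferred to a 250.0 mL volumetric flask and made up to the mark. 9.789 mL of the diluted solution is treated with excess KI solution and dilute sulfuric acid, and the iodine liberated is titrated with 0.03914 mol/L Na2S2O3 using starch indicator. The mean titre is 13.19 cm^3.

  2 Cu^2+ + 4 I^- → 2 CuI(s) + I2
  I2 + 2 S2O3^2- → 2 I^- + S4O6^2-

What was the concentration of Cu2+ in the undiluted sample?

0.5166 mol/L

n(S2O3^2-) = 0.01319 × 0.03914 = 5.163 × 10^-4 mol
n(I2) = n(S2O3^2-)/2 = 2.581 × 10^-4 mol
From the 2:1 ratio, n(Cu2+) in the aliquot = 2/1 × 2.581 × 10^-4 = 5.163 × 10^-4 mol
[Cu2+]_dilute = 5.163 × 10^-4 / 0.009789 = 0.05274 mol/L
[Cu2+]_original = 0.05274 × 250.0/25.52 = 0.5166 mol/L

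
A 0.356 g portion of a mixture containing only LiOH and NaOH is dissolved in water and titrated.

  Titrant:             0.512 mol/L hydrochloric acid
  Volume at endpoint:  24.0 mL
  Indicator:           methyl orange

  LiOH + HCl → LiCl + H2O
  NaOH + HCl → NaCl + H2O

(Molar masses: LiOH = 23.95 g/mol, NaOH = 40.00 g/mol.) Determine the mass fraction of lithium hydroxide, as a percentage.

56.8 %

n(HCl) = 0.0240 × 0.512 = 0.0123 mol
Let x = n(LiOH), y = n(NaOH).
Titrant: 1x + 1y = 0.0123;  mass: 23.95x + 40.00y = 0.356
Solving, x = 8.44 × 10^-3 mol, y = 3.84 × 10^-3 mol
mass of LiOH = 8.44 × 10^-3 × 23.95 = 0.202 g
% LiOH = 0.202 / 0.356 × 100 = 56.8 %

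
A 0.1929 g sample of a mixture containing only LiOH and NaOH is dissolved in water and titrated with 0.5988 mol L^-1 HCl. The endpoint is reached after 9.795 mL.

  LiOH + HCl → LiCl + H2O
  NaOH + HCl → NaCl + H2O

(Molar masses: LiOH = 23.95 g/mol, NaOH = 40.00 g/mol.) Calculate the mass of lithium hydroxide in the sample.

0.06224 g

n(HCl) = 0.009795 × 0.5988 = 5.865 × 10^-3 mol
Let x = n(LiOH), y = n(NaOH).
Titrant: 1x + 1y = 5.865 × 10^-3;  mass: 23.95x + 40.00y = 0.1929
Solving, x = 2.599 × 10^-3 mol, y = 3.267 × 10^-3 mol
mass of LiOH = 2.599 × 10^-3 × 23.95 = 0.06224 g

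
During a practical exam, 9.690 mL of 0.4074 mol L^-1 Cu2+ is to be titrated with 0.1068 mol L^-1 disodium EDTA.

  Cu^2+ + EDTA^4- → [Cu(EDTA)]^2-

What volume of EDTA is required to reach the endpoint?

36.96 mL

n(Cu2+) = 0.009690 L × 0.4074 mol/L = 3.948 × 10^-3 mol
n(EDTA) = 3.948 × 10^-3 mol (1:1 stoichiometry)
V(EDTA) = 3.948 × 10^-3 mol / 0.1068 mol/L = 0.03696 L = 36.96 mL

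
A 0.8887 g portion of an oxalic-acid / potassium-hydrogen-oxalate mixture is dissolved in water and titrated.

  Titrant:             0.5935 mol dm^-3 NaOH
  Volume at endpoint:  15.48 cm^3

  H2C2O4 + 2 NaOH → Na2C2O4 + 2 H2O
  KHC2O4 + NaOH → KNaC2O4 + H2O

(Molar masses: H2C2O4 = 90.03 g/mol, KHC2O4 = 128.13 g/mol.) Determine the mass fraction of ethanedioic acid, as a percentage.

n(NaOH) = 0.01548 × 0.5935 = 9.187 × 10^-3 mol
Let x = n(H2C2O4), y = n(KHC2O4).
Titrant: 2x + 1y = 9.187 × 10^-3;  mass: 90.03x + 128.13y = 0.8887
Solving, x = 1.735 × 10^-3 mol, y = 5.717 × 10^-3 mol
mass of H2C2O4 = 1.735 × 10^-3 × 90.03 = 0.1562 g
% H2C2O4 = 0.1562 / 0.8887 × 100 = 17.58 %

17.58 %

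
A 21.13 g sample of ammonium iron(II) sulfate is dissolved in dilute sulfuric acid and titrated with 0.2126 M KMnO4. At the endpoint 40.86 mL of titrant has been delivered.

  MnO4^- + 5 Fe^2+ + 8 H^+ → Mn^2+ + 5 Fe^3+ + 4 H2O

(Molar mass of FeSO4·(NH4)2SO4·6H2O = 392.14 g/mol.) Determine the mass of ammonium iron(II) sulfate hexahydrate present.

n(KMnO4) = 0.04086 L × 0.2126 mol/L = 8.687 × 10^-3 mol
From the 5:1 ratio, n(FeSO4·(NH4)2SO4·6H2O) = 5/1 × 8.687 × 10^-3 = 0.04343 mol
mass of FeSO4·(NH4)2SO4·6H2O = 0.04343 × 392.14 g/mol = 17.03 g

17.03 g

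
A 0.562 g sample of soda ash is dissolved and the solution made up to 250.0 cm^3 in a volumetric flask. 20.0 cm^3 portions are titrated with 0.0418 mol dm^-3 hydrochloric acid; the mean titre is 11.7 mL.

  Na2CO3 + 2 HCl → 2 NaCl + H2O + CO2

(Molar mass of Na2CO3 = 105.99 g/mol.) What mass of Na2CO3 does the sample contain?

n(HCl) per titration = 0.0117 × 0.0418 = 4.89 × 10^-4 mol
From the 1:2 ratio, n(Na2CO3) in each aliquot = 1/2 × 4.89 × 10^-4 = 2.45 × 10^-4 mol
n(Na2CO3) in the whole flask = 2.45 × 10^-4 × 250.0/20.0 = 3.06 × 10^-3 mol
mass of Na2CO3 = 3.06 × 10^-3 × 105.99 = 0.324 g

0.324 g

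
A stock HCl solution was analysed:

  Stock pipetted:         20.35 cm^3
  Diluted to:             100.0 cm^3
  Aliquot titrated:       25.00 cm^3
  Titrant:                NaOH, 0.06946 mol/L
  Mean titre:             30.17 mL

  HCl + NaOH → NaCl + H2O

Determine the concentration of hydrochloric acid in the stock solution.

n(NaOH) = 0.03017 × 0.06946 = 2.096 × 10^-3 mol
n(HCl) in the aliquot = 2.096 × 10^-3 mol (1:1 ratio)
[HCl]_dilute = 2.096 × 10^-3 / 0.02500 = 0.08382 mol/L
Dilution factor = 100.0 / 20.35 = 4.914
[HCl]_stock = 0.08382 × 4.914 = 0.4119 mol/L

0.4119 mol/L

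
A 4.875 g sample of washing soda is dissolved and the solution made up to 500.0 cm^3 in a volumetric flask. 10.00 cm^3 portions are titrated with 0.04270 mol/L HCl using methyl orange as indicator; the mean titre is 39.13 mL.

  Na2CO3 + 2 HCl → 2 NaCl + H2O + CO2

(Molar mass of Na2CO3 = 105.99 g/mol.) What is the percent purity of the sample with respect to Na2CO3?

90.82 %

n(HCl) per titration = 0.03913 × 0.04270 = 1.671 × 10^-3 mol
From the 1:2 ratio, n(Na2CO3) in each aliquot = 1/2 × 1.671 × 10^-3 = 8.354 × 10^-4 mol
n(Na2CO3) in the whole flask = 8.354 × 10^-4 × 500.0/10.00 = 0.04177 mol
mass of Na2CO3 = 0.04177 × 105.99 = 4.427 g
% Na2CO3 = 4.427 / 4.875 × 100 = 90.82 %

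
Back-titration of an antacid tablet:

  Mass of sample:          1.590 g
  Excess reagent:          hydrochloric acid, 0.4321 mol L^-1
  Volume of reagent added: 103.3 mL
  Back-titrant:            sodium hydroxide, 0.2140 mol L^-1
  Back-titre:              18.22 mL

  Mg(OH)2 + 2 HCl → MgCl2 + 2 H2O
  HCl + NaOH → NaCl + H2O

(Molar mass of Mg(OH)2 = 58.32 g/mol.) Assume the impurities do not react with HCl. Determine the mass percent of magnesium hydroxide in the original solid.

n(HCl) added = 0.1033 × 0.4321 = 0.04464 mol
n(NaOH) used in back-titration = 0.01822 × 0.2140 = 3.899 × 10^-3 mol
n(HCl) left over = 3.899 × 10^-3 mol (1:1 ratio)
n(HCl) consumed by analyte = 0.04464 − 3.899 × 10^-3 = 0.04074 mol
From the 1:2 ratio, n(Mg(OH)2) = 1/2 × 0.04074 = 0.02037 mol
mass of Mg(OH)2 = 0.02037 × 58.32 = 1.188 g
% Mg(OH)2 = 1.188 / 1.590 × 100 = 74.71 %

74.71 %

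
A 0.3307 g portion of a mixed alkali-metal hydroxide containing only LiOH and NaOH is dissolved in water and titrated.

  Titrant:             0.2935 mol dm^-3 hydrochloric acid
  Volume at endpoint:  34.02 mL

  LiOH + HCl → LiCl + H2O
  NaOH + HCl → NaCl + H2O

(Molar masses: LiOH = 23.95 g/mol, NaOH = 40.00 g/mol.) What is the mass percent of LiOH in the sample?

n(HCl) = 0.03402 × 0.2935 = 9.985 × 10^-3 mol
Let x = n(LiOH), y = n(NaOH).
Titrant: 1x + 1y = 9.985 × 10^-3;  mass: 23.95x + 40.00y = 0.3307
Solving, x = 4.280 × 10^-3 mol, y = 5.705 × 10^-3 mol
mass of LiOH = 4.280 × 10^-3 × 23.95 = 0.1025 g
% LiOH = 0.1025 / 0.3307 × 100 = 31.00 %

31.00 %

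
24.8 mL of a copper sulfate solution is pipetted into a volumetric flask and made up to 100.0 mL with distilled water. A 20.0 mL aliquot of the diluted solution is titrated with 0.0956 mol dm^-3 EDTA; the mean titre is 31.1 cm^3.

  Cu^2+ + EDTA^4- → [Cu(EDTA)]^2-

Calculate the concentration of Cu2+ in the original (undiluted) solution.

n(EDTA) = 0.0311 × 0.0956 = 2.97 × 10^-3 mol
n(Cu2+) in the aliquot = 2.97 × 10^-3 mol (1:1 ratio)
[Cu2+]_dilute = 2.97 × 10^-3 / 0.0200 = 0.149 mol/L
Dilution factor = 100.0 / 24.8 = 4.032
[Cu2+]_stock = 0.149 × 4.032 = 0.599 mol/L

0.599 mol/L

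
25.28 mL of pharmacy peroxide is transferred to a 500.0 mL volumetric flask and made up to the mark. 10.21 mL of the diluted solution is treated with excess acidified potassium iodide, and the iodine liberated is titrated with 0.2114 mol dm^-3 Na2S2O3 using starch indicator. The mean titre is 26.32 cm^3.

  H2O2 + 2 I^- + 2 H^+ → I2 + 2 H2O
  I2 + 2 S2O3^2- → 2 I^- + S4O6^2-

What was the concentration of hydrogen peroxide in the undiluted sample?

n(S2O3^2-) = 0.02632 × 0.2114 = 5.564 × 10^-3 mol
n(I2) = n(S2O3^2-)/2 = 2.782 × 10^-3 mol
n(H2O2) in the aliquot = 2.782 × 10^-3 mol (1:1 ratio)
[H2O2]_dilute = 2.782 × 10^-3 / 0.01021 = 0.2725 mol/L
[H2O2]_original = 0.2725 × 500.0/25.28 = 5.389 mol/L

5.389 mol/L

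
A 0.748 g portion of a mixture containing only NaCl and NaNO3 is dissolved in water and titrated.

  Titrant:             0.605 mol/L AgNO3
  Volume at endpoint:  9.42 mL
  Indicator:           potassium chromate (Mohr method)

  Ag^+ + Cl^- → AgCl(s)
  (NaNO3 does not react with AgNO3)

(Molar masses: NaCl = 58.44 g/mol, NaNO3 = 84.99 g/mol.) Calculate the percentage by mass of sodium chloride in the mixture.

n(AgNO3) = 0.00942 × 0.605 = 5.70 × 10^-3 mol
Let x = n(NaCl), y = n(NaNO3).
Titrant: 1x = 5.70 × 10^-3;  mass: 58.44x + 84.99y = 0.748
Solving, x = 5.70 × 10^-3 mol, y = 4.88 × 10^-3 mol
mass of NaCl = 5.70 × 10^-3 × 58.44 = 0.333 g
% NaCl = 0.333 / 0.748 × 100 = 44.5 %

44.5 %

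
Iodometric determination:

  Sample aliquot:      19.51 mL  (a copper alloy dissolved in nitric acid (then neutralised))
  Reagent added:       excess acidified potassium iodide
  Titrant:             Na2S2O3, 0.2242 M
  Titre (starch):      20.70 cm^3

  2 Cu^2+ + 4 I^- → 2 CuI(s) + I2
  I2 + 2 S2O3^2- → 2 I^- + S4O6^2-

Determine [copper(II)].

0.2379 M

n(S2O3^2-) = 0.02070 × 0.2242 = 4.641 × 10^-3 mol
n(I2) = n(S2O3^2-)/2 = 2.320 × 10^-3 mol
From the 2:1 ratio, n(Cu2+) in the aliquot = 2/1 × 2.320 × 10^-3 = 4.641 × 10^-3 mol
[Cu2+] = 4.641 × 10^-3 / 0.01951 = 0.2379 mol/L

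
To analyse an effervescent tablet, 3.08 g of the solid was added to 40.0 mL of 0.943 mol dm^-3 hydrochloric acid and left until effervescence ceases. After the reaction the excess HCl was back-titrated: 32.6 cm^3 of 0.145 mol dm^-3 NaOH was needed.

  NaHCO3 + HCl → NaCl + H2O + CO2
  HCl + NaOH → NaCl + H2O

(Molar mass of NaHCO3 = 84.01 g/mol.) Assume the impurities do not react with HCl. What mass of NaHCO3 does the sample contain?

2.77 g

n(HCl) added = 0.0400 × 0.943 = 0.0377 mol
n(NaOH) used in back-titration = 0.0326 × 0.145 = 4.73 × 10^-3 mol
n(HCl) left over = 4.73 × 10^-3 mol (1:1 ratio)
n(HCl) consumed by analyte = 0.0377 − 4.73 × 10^-3 = 0.0330 mol
n(NaHCO3) = 0.0330 mol (1:1 ratio)
mass of NaHCO3 = 0.0330 × 84.01 = 2.77 g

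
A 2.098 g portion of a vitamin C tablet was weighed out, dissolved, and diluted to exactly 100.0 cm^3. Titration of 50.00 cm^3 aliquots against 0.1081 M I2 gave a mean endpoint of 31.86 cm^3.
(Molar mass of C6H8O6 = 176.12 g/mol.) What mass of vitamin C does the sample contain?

1.213 g

C6H8O6 + I2 → C6H6O6 + 2 HI
n(I2) per titration = 0.03186 × 0.1081 = 3.444 × 10^-3 mol
n(C6H8O6) in each aliquot = 3.444 × 10^-3 mol (1:1 ratio)
n(C6H8O6) in the whole flask = 3.444 × 10^-3 × 100.0/50.00 = 6.888 × 10^-3 mol
mass of C6H8O6 = 6.888 × 10^-3 × 176.12 = 1.213 g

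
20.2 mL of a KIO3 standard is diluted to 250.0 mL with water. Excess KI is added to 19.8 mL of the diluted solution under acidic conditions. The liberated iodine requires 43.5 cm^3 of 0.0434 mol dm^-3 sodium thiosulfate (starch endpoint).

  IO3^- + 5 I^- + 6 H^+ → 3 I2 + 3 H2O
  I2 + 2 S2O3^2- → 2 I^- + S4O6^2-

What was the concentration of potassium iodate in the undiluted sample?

n(S2O3^2-) = 0.0435 × 0.0434 = 1.89 × 10^-3 mol
n(I2) = n(S2O3^2-)/2 = 9.44 × 10^-4 mol
From the 1:3 ratio, n(IO3^-) in the aliquot = 1/3 × 9.44 × 10^-4 = 3.15 × 10^-4 mol
[IO3^-]_dilute = 3.15 × 10^-4 / 0.0198 = 0.0159 mol/L
[IO3^-]_original = 0.0159 × 250.0/20.2 = 0.197 mol/L

0.197 mol/L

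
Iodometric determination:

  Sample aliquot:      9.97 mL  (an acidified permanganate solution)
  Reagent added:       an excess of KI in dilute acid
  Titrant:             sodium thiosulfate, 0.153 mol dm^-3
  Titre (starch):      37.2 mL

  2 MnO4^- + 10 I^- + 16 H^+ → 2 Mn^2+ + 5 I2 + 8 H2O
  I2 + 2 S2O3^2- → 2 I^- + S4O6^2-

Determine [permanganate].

0.114 mol/L

n(S2O3^2-) = 0.0372 × 0.153 = 5.69 × 10^-3 mol
n(I2) = n(S2O3^2-)/2 = 2.85 × 10^-3 mol
From the 2:5 ratio, n(MnO4^-) in the aliquot = 2/5 × 2.85 × 10^-3 = 1.14 × 10^-3 mol
[MnO4^-] = 1.14 × 10^-3 / 0.00997 = 0.114 mol/L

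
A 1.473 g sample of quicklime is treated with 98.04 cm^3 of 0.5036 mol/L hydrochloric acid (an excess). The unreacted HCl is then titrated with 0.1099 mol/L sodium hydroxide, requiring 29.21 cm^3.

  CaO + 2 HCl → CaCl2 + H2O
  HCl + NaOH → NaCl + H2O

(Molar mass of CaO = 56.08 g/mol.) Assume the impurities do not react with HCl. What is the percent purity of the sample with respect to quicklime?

n(HCl) added = 0.09804 × 0.5036 = 0.04937 mol
n(NaOH) used in back-titration = 0.02921 × 0.1099 = 3.210 × 10^-3 mol
n(HCl) left over = 3.210 × 10^-3 mol (1:1 ratio)
n(HCl) consumed by analyte = 0.04937 − 3.210 × 10^-3 = 0.04616 mol
From the 1:2 ratio, n(CaO) = 1/2 × 0.04616 = 0.02308 mol
mass of CaO = 0.02308 × 56.08 = 1.294 g
% CaO = 1.294 / 1.473 × 100 = 87.88 %

87.88 %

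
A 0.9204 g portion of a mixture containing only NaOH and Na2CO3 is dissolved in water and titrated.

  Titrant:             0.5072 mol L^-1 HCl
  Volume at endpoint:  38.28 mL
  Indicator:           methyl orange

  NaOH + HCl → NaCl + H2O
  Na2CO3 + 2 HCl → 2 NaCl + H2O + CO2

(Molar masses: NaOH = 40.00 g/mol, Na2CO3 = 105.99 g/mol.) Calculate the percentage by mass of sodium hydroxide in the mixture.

36.30 %

n(HCl) = 0.03828 × 0.5072 = 0.01942 mol
Let x = n(NaOH), y = n(Na2CO3).
Titrant: 1x + 2y = 0.01942;  mass: 40.00x + 105.99y = 0.9204
Solving, x = 8.352 × 10^-3 mol, y = 5.532 × 10^-3 mol
mass of NaOH = 8.352 × 10^-3 × 40.00 = 0.3341 g
% NaOH = 0.3341 / 0.9204 × 100 = 36.30 %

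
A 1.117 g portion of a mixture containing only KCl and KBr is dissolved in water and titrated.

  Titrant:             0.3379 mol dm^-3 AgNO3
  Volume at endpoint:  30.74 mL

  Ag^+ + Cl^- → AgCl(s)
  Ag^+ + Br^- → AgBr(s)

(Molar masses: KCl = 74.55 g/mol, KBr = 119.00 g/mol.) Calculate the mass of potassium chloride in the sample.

n(AgNO3) = 0.03074 × 0.3379 = 0.01039 mol
Let x = n(KCl), y = n(KBr).
Titrant: 1x + 1y = 0.01039;  mass: 74.55x + 119.00y = 1.117
Solving, x = 2.678 × 10^-3 mol, y = 7.709 × 10^-3 mol
mass of KCl = 2.678 × 10^-3 × 74.55 = 0.1997 g

0.1997 g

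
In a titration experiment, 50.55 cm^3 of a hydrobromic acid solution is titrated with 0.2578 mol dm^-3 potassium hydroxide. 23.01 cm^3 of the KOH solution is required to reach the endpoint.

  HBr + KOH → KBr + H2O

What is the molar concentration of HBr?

0.1173 mol/L

n(KOH) = 0.02301 L × 0.2578 mol/L = 5.932 × 10^-3 mol
n(HBr) = 5.932 × 10^-3 mol (1:1 mole ratio)
[HBr] = 5.932 × 10^-3 mol / 0.05055 L = 0.1173 mol/L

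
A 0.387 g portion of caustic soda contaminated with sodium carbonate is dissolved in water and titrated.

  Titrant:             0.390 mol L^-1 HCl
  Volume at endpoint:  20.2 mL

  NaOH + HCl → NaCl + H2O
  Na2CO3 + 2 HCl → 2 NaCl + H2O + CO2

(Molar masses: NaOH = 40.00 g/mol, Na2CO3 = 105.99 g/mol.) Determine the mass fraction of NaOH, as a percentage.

n(HCl) = 0.0202 × 0.390 = 7.88 × 10^-3 mol
Let x = n(NaOH), y = n(Na2CO3).
Titrant: 1x + 2y = 7.88 × 10^-3;  mass: 40.00x + 105.99y = 0.387
Solving, x = 2.35 × 10^-3 mol, y = 2.77 × 10^-3 mol
mass of NaOH = 2.35 × 10^-3 × 40.00 = 0.0939 g
% NaOH = 0.0939 / 0.387 × 100 = 24.3 %

24.3 %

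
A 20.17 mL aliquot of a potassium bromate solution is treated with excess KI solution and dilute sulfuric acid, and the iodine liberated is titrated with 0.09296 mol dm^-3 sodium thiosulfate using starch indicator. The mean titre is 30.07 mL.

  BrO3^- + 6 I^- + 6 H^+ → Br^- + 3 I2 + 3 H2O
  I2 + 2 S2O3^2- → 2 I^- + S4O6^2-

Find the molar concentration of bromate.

n(S2O3^2-) = 0.03007 × 0.09296 = 2.795 × 10^-3 mol
n(I2) = n(S2O3^2-)/2 = 1.398 × 10^-3 mol
From the 1:3 ratio, n(BrO3^-) in the aliquot = 1/3 × 1.398 × 10^-3 = 4.659 × 10^-4 mol
[BrO3^-] = 4.659 × 10^-4 / 0.02017 = 0.02310 mol/L

0.02310 mol/L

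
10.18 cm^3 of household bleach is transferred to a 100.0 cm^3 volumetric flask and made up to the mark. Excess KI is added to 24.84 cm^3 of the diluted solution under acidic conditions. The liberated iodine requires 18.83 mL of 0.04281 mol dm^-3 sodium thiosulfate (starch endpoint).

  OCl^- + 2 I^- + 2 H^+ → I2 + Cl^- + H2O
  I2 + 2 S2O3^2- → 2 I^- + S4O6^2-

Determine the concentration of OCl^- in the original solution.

0.1594 mol/L

n(S2O3^2-) = 0.01883 × 0.04281 = 8.061 × 10^-4 mol
n(I2) = n(S2O3^2-)/2 = 4.031 × 10^-4 mol
n(OCl^-) in the aliquot = 4.031 × 10^-4 mol (1:1 ratio)
[OCl^-]_dilute = 4.031 × 10^-4 / 0.02484 = 0.01623 mol/L
[OCl^-]_original = 0.01623 × 100.0/10.18 = 0.1594 mol/L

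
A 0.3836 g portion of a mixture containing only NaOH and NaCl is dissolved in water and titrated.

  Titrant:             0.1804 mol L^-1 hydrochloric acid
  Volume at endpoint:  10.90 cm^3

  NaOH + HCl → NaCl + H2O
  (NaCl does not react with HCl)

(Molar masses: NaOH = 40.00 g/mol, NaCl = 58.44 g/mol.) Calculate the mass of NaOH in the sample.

n(HCl) = 0.01090 × 0.1804 = 1.966 × 10^-3 mol
Let x = n(NaOH), y = n(NaCl).
Titrant: 1x = 1.966 × 10^-3;  mass: 40.00x + 58.44y = 0.3836
Solving, x = 1.966 × 10^-3 mol, y = 5.218 × 10^-3 mol
mass of NaOH = 1.966 × 10^-3 × 40.00 = 0.07865 g

0.07865 g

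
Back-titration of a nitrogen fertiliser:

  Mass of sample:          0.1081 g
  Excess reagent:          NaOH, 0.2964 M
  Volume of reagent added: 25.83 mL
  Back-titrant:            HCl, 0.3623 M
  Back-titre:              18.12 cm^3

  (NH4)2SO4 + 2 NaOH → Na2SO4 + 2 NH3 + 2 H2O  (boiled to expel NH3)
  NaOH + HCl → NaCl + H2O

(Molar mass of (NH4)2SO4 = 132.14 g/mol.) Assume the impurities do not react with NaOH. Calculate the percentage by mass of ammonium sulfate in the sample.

66.69 %

n(NaOH) added = 0.02583 × 0.2964 = 7.656 × 10^-3 mol
n(HCl) used in back-titration = 0.01812 × 0.3623 = 6.565 × 10^-3 mol
n(NaOH) left over = 6.565 × 10^-3 mol (1:1 ratio)
n(NaOH) consumed by analyte = 7.656 × 10^-3 − 6.565 × 10^-3 = 1.091 × 10^-3 mol
From the 1:2 ratio, n((NH4)2SO4) = 1/2 × 1.091 × 10^-3 = 5.456 × 10^-4 mol
mass of (NH4)2SO4 = 5.456 × 10^-4 × 132.14 = 0.07209 g
% (NH4)2SO4 = 0.07209 / 0.1081 × 100 = 66.69 %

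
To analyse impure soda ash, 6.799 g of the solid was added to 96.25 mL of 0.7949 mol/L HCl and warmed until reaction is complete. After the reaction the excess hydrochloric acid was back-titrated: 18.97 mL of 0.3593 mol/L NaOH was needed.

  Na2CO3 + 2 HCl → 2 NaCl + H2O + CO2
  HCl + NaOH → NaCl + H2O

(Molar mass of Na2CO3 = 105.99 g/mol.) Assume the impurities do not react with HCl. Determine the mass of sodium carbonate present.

3.693 g

n(HCl) added = 0.09625 × 0.7949 = 0.07651 mol
n(NaOH) used in back-titration = 0.01897 × 0.3593 = 6.816 × 10^-3 mol
n(HCl) left over = 6.816 × 10^-3 mol (1:1 ratio)
n(HCl) consumed by analyte = 0.07651 − 6.816 × 10^-3 = 0.06969 mol
From the 1:2 ratio, n(Na2CO3) = 1/2 × 0.06969 = 0.03485 mol
mass of Na2CO3 = 0.03485 × 105.99 = 3.693 g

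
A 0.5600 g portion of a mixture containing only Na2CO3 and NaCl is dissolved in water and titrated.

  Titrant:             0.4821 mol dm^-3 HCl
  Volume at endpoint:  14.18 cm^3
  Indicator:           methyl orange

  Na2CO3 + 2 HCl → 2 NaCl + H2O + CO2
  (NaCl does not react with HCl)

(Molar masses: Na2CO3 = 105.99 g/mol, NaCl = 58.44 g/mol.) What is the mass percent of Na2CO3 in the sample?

n(HCl) = 0.01418 × 0.4821 = 6.836 × 10^-3 mol
Let x = n(Na2CO3), y = n(NaCl).
Titrant: 2x = 6.836 × 10^-3;  mass: 105.99x + 58.44y = 0.5600
Solving, x = 3.418 × 10^-3 mol, y = 3.383 × 10^-3 mol
mass of Na2CO3 = 3.418 × 10^-3 × 105.99 = 0.3623 g
% Na2CO3 = 0.3623 / 0.5600 × 100 = 64.69 %

64.69 %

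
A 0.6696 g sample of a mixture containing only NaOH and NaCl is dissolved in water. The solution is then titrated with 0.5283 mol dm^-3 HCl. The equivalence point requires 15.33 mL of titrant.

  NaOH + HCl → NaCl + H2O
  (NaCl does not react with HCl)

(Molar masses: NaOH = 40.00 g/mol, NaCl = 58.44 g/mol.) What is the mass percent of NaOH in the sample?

48.38 %

n(HCl) = 0.01533 × 0.5283 = 8.099 × 10^-3 mol
Let x = n(NaOH), y = n(NaCl).
Titrant: 1x = 8.099 × 10^-3;  mass: 40.00x + 58.44y = 0.6696
Solving, x = 8.099 × 10^-3 mol, y = 5.915 × 10^-3 mol
mass of NaOH = 8.099 × 10^-3 × 40.00 = 0.3240 g
% NaOH = 0.3240 / 0.6696 × 100 = 48.38 %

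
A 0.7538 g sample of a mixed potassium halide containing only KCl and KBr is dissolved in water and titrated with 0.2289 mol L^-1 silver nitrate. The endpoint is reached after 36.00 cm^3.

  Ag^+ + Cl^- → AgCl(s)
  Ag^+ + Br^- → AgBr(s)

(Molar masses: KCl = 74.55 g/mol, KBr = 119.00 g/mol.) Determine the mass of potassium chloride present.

0.3804 g

n(AgNO3) = 0.03600 × 0.2289 = 8.240 × 10^-3 mol
Let x = n(KCl), y = n(KBr).
Titrant: 1x + 1y = 8.240 × 10^-3;  mass: 74.55x + 119.00y = 0.7538
Solving, x = 5.103 × 10^-3 mol, y = 3.138 × 10^-3 mol
mass of KCl = 5.103 × 10^-3 × 74.55 = 0.3804 g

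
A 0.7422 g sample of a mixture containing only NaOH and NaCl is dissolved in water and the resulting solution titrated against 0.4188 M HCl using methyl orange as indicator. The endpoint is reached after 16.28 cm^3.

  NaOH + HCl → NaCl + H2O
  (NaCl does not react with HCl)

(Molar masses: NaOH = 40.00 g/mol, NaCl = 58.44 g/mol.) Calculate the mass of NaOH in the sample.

n(HCl) = 0.01628 × 0.4188 = 6.818 × 10^-3 mol
Let x = n(NaOH), y = n(NaCl).
Titrant: 1x = 6.818 × 10^-3;  mass: 40.00x + 58.44y = 0.7422
Solving, x = 6.818 × 10^-3 mol, y = 8.033 × 10^-3 mol
mass of NaOH = 6.818 × 10^-3 × 40.00 = 0.2727 g

0.2727 g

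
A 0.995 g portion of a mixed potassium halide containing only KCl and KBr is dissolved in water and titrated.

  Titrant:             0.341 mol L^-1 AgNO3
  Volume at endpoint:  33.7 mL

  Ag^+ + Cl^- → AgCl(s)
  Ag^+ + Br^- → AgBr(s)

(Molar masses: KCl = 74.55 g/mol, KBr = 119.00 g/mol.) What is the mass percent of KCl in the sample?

62.8 %

n(AgNO3) = 0.0337 × 0.341 = 0.0115 mol
Let x = n(KCl), y = n(KBr).
Titrant: 1x + 1y = 0.0115;  mass: 74.55x + 119.00y = 0.995
Solving, x = 8.38 × 10^-3 mol, y = 3.11 × 10^-3 mol
mass of KCl = 8.38 × 10^-3 × 74.55 = 0.625 g
% KCl = 0.625 / 0.995 × 100 = 62.8 %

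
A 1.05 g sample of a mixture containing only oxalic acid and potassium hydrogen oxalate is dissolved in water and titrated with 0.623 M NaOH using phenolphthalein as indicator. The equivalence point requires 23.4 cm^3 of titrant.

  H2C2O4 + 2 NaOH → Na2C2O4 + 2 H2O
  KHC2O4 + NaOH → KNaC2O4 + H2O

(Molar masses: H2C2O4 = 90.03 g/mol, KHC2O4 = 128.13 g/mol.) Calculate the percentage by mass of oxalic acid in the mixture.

42.2 %

n(NaOH) = 0.0234 × 0.623 = 0.0146 mol
Let x = n(H2C2O4), y = n(KHC2O4).
Titrant: 2x + 1y = 0.0146;  mass: 90.03x + 128.13y = 1.05
Solving, x = 4.92 × 10^-3 mol, y = 4.74 × 10^-3 mol
mass of H2C2O4 = 4.92 × 10^-3 × 90.03 = 0.443 g
% H2C2O4 = 0.443 / 1.05 × 100 = 42.2 %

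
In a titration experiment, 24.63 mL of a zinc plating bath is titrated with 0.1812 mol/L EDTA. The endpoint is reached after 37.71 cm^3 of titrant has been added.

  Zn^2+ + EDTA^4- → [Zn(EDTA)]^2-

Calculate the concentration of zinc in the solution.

0.2774 mol/L

n(EDTA) = 0.03771 L × 0.1812 mol/L = 6.833 × 10^-3 mol
n(Zn2+) = 6.833 × 10^-3 mol (1:1 mole ratio)
[Zn2+] = 6.833 × 10^-3 mol / 0.02463 L = 0.2774 mol/L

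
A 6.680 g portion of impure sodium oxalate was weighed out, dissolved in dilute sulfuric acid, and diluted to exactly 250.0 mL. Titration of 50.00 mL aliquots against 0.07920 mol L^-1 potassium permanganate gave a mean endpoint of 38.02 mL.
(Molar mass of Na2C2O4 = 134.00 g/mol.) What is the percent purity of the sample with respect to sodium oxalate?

2 MnO4^- + 5 C2O4^2- + 16 H^+ → 2 Mn^2+ + 10 CO2 + 8 H2O
n(KMnO4) per titration = 0.03802 × 0.07920 = 3.011 × 10^-3 mol
From the 5:2 ratio, n(Na2C2O4) in each aliquot = 5/2 × 3.011 × 10^-3 = 7.528 × 10^-3 mol
n(Na2C2O4) in the whole flask = 7.528 × 10^-3 × 250.0/50.00 = 0.03764 mol
mass of Na2C2O4 = 0.03764 × 134.00 = 5.044 g
% Na2C2O4 = 5.044 / 6.680 × 100 = 75.50 %

75.50 %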